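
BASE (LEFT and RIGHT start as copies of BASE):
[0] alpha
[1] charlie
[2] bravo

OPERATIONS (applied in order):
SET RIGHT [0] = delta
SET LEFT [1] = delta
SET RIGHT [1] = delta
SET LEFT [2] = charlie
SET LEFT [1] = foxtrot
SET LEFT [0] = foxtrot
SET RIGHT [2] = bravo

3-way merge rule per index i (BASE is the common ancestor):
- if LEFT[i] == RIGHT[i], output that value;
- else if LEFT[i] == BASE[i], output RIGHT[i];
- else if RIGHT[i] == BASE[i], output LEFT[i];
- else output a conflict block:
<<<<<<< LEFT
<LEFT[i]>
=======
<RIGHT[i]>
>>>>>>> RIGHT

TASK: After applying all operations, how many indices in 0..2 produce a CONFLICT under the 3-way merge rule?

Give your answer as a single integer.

Answer: 2

Derivation:
Final LEFT:  [foxtrot, foxtrot, charlie]
Final RIGHT: [delta, delta, bravo]
i=0: BASE=alpha L=foxtrot R=delta all differ -> CONFLICT
i=1: BASE=charlie L=foxtrot R=delta all differ -> CONFLICT
i=2: L=charlie, R=bravo=BASE -> take LEFT -> charlie
Conflict count: 2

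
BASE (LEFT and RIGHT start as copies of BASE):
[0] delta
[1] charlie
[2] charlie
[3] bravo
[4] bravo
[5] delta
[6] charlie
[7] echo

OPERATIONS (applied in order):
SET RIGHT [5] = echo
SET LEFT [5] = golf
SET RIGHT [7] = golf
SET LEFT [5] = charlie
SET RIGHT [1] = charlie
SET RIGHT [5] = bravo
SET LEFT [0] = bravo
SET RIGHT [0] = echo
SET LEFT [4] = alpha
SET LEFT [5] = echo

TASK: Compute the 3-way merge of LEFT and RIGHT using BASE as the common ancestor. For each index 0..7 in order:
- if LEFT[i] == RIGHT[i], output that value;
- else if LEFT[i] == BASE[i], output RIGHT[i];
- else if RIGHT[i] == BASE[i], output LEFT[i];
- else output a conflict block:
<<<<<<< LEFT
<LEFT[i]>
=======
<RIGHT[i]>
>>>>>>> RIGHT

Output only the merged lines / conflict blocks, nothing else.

Final LEFT:  [bravo, charlie, charlie, bravo, alpha, echo, charlie, echo]
Final RIGHT: [echo, charlie, charlie, bravo, bravo, bravo, charlie, golf]
i=0: BASE=delta L=bravo R=echo all differ -> CONFLICT
i=1: L=charlie R=charlie -> agree -> charlie
i=2: L=charlie R=charlie -> agree -> charlie
i=3: L=bravo R=bravo -> agree -> bravo
i=4: L=alpha, R=bravo=BASE -> take LEFT -> alpha
i=5: BASE=delta L=echo R=bravo all differ -> CONFLICT
i=6: L=charlie R=charlie -> agree -> charlie
i=7: L=echo=BASE, R=golf -> take RIGHT -> golf

Answer: <<<<<<< LEFT
bravo
=======
echo
>>>>>>> RIGHT
charlie
charlie
bravo
alpha
<<<<<<< LEFT
echo
=======
bravo
>>>>>>> RIGHT
charlie
golf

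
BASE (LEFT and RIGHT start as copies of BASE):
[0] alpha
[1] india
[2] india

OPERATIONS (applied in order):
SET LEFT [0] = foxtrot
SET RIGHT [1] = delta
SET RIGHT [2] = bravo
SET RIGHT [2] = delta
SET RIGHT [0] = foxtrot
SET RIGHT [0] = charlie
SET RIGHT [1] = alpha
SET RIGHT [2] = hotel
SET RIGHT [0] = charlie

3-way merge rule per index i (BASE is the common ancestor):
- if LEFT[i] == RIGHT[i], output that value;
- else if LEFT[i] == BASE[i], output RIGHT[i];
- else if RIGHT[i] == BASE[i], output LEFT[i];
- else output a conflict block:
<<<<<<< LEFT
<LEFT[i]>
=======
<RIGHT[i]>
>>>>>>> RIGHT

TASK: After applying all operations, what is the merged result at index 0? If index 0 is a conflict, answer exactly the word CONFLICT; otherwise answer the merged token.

Final LEFT:  [foxtrot, india, india]
Final RIGHT: [charlie, alpha, hotel]
i=0: BASE=alpha L=foxtrot R=charlie all differ -> CONFLICT
i=1: L=india=BASE, R=alpha -> take RIGHT -> alpha
i=2: L=india=BASE, R=hotel -> take RIGHT -> hotel
Index 0 -> CONFLICT

Answer: CONFLICT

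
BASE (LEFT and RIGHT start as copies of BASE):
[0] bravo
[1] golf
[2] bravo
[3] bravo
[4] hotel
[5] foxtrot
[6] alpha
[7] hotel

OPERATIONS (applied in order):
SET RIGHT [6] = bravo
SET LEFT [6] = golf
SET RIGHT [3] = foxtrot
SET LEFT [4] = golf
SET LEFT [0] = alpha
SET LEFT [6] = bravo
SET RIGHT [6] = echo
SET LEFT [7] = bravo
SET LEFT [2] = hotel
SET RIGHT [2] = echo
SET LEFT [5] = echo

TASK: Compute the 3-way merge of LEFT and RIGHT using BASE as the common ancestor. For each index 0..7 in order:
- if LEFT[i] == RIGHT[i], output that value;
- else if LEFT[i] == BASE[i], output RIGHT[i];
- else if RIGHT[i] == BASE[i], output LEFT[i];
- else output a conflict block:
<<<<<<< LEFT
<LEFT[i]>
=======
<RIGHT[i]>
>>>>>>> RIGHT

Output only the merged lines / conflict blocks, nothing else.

Final LEFT:  [alpha, golf, hotel, bravo, golf, echo, bravo, bravo]
Final RIGHT: [bravo, golf, echo, foxtrot, hotel, foxtrot, echo, hotel]
i=0: L=alpha, R=bravo=BASE -> take LEFT -> alpha
i=1: L=golf R=golf -> agree -> golf
i=2: BASE=bravo L=hotel R=echo all differ -> CONFLICT
i=3: L=bravo=BASE, R=foxtrot -> take RIGHT -> foxtrot
i=4: L=golf, R=hotel=BASE -> take LEFT -> golf
i=5: L=echo, R=foxtrot=BASE -> take LEFT -> echo
i=6: BASE=alpha L=bravo R=echo all differ -> CONFLICT
i=7: L=bravo, R=hotel=BASE -> take LEFT -> bravo

Answer: alpha
golf
<<<<<<< LEFT
hotel
=======
echo
>>>>>>> RIGHT
foxtrot
golf
echo
<<<<<<< LEFT
bravo
=======
echo
>>>>>>> RIGHT
bravo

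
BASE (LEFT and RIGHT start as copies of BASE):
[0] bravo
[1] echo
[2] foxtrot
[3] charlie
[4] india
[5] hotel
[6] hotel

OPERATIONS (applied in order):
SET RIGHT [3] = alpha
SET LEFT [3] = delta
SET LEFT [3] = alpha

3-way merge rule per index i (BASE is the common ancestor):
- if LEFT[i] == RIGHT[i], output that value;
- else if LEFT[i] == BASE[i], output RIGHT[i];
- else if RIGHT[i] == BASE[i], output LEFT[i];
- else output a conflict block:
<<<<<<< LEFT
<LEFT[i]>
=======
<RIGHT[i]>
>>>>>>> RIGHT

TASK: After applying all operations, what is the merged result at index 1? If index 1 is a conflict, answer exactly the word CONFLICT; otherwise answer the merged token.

Answer: echo

Derivation:
Final LEFT:  [bravo, echo, foxtrot, alpha, india, hotel, hotel]
Final RIGHT: [bravo, echo, foxtrot, alpha, india, hotel, hotel]
i=0: L=bravo R=bravo -> agree -> bravo
i=1: L=echo R=echo -> agree -> echo
i=2: L=foxtrot R=foxtrot -> agree -> foxtrot
i=3: L=alpha R=alpha -> agree -> alpha
i=4: L=india R=india -> agree -> india
i=5: L=hotel R=hotel -> agree -> hotel
i=6: L=hotel R=hotel -> agree -> hotel
Index 1 -> echo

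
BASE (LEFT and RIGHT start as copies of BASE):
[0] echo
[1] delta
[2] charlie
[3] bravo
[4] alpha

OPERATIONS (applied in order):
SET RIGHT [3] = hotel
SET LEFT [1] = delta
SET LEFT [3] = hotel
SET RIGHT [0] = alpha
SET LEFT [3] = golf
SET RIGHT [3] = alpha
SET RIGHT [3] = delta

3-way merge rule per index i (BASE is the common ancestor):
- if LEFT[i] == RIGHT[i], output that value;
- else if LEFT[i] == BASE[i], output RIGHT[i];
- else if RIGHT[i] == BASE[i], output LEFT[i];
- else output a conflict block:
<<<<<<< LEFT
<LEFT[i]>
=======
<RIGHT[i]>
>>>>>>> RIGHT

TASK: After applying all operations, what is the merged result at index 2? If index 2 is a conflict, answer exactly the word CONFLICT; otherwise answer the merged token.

Answer: charlie

Derivation:
Final LEFT:  [echo, delta, charlie, golf, alpha]
Final RIGHT: [alpha, delta, charlie, delta, alpha]
i=0: L=echo=BASE, R=alpha -> take RIGHT -> alpha
i=1: L=delta R=delta -> agree -> delta
i=2: L=charlie R=charlie -> agree -> charlie
i=3: BASE=bravo L=golf R=delta all differ -> CONFLICT
i=4: L=alpha R=alpha -> agree -> alpha
Index 2 -> charlie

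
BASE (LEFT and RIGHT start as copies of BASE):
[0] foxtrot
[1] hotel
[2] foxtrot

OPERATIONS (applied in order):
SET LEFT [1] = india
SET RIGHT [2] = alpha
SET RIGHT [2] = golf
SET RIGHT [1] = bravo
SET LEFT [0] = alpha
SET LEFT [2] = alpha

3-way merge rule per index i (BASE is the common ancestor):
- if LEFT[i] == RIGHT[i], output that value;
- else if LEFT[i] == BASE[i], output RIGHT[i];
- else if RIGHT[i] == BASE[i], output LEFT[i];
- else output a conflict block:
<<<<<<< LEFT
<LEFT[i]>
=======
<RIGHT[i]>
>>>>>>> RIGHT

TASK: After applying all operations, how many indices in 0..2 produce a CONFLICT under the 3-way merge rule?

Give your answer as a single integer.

Answer: 2

Derivation:
Final LEFT:  [alpha, india, alpha]
Final RIGHT: [foxtrot, bravo, golf]
i=0: L=alpha, R=foxtrot=BASE -> take LEFT -> alpha
i=1: BASE=hotel L=india R=bravo all differ -> CONFLICT
i=2: BASE=foxtrot L=alpha R=golf all differ -> CONFLICT
Conflict count: 2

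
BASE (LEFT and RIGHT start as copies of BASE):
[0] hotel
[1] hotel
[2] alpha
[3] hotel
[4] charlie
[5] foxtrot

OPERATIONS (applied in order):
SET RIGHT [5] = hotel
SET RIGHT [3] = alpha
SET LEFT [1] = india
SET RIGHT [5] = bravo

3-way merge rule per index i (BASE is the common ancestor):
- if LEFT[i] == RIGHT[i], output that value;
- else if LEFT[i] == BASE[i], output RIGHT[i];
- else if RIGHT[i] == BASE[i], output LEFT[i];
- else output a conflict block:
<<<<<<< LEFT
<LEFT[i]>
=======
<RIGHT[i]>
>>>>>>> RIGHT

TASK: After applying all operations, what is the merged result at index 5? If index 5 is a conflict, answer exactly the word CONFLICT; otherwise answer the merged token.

Answer: bravo

Derivation:
Final LEFT:  [hotel, india, alpha, hotel, charlie, foxtrot]
Final RIGHT: [hotel, hotel, alpha, alpha, charlie, bravo]
i=0: L=hotel R=hotel -> agree -> hotel
i=1: L=india, R=hotel=BASE -> take LEFT -> india
i=2: L=alpha R=alpha -> agree -> alpha
i=3: L=hotel=BASE, R=alpha -> take RIGHT -> alpha
i=4: L=charlie R=charlie -> agree -> charlie
i=5: L=foxtrot=BASE, R=bravo -> take RIGHT -> bravo
Index 5 -> bravo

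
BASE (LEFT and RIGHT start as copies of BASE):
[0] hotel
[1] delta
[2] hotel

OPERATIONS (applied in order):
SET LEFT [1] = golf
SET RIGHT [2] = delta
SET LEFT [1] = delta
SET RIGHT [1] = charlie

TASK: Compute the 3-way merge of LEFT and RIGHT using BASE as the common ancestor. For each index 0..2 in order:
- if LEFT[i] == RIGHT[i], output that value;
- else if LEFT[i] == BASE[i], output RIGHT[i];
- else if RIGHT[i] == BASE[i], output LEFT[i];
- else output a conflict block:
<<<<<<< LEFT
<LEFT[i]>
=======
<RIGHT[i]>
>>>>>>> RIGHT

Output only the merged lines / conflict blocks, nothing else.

Final LEFT:  [hotel, delta, hotel]
Final RIGHT: [hotel, charlie, delta]
i=0: L=hotel R=hotel -> agree -> hotel
i=1: L=delta=BASE, R=charlie -> take RIGHT -> charlie
i=2: L=hotel=BASE, R=delta -> take RIGHT -> delta

Answer: hotel
charlie
delta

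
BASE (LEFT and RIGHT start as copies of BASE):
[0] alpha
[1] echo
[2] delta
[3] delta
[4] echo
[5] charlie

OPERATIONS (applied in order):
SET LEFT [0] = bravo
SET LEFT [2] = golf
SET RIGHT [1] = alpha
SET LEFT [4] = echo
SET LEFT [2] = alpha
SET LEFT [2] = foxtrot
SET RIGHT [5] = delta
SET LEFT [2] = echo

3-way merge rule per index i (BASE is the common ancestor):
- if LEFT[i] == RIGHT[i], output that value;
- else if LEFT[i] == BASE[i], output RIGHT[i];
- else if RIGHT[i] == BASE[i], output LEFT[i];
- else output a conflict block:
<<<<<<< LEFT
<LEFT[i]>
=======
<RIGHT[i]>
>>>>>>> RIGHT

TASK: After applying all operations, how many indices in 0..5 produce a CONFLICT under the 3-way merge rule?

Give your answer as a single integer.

Final LEFT:  [bravo, echo, echo, delta, echo, charlie]
Final RIGHT: [alpha, alpha, delta, delta, echo, delta]
i=0: L=bravo, R=alpha=BASE -> take LEFT -> bravo
i=1: L=echo=BASE, R=alpha -> take RIGHT -> alpha
i=2: L=echo, R=delta=BASE -> take LEFT -> echo
i=3: L=delta R=delta -> agree -> delta
i=4: L=echo R=echo -> agree -> echo
i=5: L=charlie=BASE, R=delta -> take RIGHT -> delta
Conflict count: 0

Answer: 0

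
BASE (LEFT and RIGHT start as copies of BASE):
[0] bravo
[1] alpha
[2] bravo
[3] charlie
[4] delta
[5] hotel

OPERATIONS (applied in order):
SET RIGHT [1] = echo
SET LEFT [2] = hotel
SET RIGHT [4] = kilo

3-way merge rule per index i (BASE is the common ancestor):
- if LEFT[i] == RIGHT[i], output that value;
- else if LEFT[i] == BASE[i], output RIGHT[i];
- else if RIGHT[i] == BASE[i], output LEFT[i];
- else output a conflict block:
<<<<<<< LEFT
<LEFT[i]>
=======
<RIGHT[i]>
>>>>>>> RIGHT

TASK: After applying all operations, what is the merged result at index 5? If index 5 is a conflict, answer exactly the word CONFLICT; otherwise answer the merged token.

Answer: hotel

Derivation:
Final LEFT:  [bravo, alpha, hotel, charlie, delta, hotel]
Final RIGHT: [bravo, echo, bravo, charlie, kilo, hotel]
i=0: L=bravo R=bravo -> agree -> bravo
i=1: L=alpha=BASE, R=echo -> take RIGHT -> echo
i=2: L=hotel, R=bravo=BASE -> take LEFT -> hotel
i=3: L=charlie R=charlie -> agree -> charlie
i=4: L=delta=BASE, R=kilo -> take RIGHT -> kilo
i=5: L=hotel R=hotel -> agree -> hotel
Index 5 -> hotel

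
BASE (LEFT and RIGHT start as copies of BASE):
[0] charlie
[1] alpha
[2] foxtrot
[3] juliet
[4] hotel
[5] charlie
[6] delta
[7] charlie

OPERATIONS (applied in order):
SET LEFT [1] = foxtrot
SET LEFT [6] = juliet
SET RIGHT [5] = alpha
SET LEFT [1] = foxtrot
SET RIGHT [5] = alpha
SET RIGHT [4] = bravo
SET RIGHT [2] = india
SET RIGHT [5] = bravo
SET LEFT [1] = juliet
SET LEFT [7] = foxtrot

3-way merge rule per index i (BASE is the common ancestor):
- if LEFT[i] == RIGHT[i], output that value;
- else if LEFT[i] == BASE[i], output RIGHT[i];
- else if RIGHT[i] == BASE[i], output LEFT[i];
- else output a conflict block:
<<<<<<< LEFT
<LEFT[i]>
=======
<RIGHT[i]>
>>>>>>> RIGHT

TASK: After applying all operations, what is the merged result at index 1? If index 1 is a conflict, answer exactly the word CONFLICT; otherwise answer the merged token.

Final LEFT:  [charlie, juliet, foxtrot, juliet, hotel, charlie, juliet, foxtrot]
Final RIGHT: [charlie, alpha, india, juliet, bravo, bravo, delta, charlie]
i=0: L=charlie R=charlie -> agree -> charlie
i=1: L=juliet, R=alpha=BASE -> take LEFT -> juliet
i=2: L=foxtrot=BASE, R=india -> take RIGHT -> india
i=3: L=juliet R=juliet -> agree -> juliet
i=4: L=hotel=BASE, R=bravo -> take RIGHT -> bravo
i=5: L=charlie=BASE, R=bravo -> take RIGHT -> bravo
i=6: L=juliet, R=delta=BASE -> take LEFT -> juliet
i=7: L=foxtrot, R=charlie=BASE -> take LEFT -> foxtrot
Index 1 -> juliet

Answer: juliet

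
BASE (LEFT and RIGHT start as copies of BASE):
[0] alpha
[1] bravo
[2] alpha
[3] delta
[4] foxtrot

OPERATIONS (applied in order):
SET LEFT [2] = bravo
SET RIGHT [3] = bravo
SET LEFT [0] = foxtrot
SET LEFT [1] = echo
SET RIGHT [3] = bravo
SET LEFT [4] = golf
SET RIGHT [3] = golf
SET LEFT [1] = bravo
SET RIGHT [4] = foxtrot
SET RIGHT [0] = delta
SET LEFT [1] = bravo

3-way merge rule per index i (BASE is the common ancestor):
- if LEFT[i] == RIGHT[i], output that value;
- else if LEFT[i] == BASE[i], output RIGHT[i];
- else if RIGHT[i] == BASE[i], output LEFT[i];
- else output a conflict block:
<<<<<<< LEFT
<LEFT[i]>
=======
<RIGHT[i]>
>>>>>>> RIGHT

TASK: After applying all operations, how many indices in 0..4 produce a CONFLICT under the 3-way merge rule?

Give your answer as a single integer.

Final LEFT:  [foxtrot, bravo, bravo, delta, golf]
Final RIGHT: [delta, bravo, alpha, golf, foxtrot]
i=0: BASE=alpha L=foxtrot R=delta all differ -> CONFLICT
i=1: L=bravo R=bravo -> agree -> bravo
i=2: L=bravo, R=alpha=BASE -> take LEFT -> bravo
i=3: L=delta=BASE, R=golf -> take RIGHT -> golf
i=4: L=golf, R=foxtrot=BASE -> take LEFT -> golf
Conflict count: 1

Answer: 1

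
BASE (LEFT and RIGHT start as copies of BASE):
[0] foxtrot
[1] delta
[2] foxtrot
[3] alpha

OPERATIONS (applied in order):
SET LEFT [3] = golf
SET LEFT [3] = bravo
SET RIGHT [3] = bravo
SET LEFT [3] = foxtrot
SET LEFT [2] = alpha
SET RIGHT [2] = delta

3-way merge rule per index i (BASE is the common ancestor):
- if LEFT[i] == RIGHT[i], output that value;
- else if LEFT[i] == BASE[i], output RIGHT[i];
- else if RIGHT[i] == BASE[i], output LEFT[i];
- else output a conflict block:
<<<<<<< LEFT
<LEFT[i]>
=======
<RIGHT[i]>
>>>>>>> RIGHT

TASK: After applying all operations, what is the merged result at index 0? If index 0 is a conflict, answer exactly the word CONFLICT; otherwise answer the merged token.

Final LEFT:  [foxtrot, delta, alpha, foxtrot]
Final RIGHT: [foxtrot, delta, delta, bravo]
i=0: L=foxtrot R=foxtrot -> agree -> foxtrot
i=1: L=delta R=delta -> agree -> delta
i=2: BASE=foxtrot L=alpha R=delta all differ -> CONFLICT
i=3: BASE=alpha L=foxtrot R=bravo all differ -> CONFLICT
Index 0 -> foxtrot

Answer: foxtrot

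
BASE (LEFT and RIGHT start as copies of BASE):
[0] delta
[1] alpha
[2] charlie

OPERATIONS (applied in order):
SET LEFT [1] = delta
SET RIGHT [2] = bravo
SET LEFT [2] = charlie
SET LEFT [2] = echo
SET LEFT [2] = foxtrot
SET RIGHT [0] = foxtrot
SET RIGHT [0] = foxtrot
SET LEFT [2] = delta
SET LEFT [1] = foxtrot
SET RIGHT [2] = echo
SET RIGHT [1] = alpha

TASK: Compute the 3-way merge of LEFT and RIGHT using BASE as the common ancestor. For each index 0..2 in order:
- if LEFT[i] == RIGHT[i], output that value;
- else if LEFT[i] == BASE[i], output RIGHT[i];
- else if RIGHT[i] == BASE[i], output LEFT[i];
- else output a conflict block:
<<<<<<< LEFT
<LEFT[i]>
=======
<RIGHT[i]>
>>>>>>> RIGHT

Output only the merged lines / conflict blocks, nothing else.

Answer: foxtrot
foxtrot
<<<<<<< LEFT
delta
=======
echo
>>>>>>> RIGHT

Derivation:
Final LEFT:  [delta, foxtrot, delta]
Final RIGHT: [foxtrot, alpha, echo]
i=0: L=delta=BASE, R=foxtrot -> take RIGHT -> foxtrot
i=1: L=foxtrot, R=alpha=BASE -> take LEFT -> foxtrot
i=2: BASE=charlie L=delta R=echo all differ -> CONFLICT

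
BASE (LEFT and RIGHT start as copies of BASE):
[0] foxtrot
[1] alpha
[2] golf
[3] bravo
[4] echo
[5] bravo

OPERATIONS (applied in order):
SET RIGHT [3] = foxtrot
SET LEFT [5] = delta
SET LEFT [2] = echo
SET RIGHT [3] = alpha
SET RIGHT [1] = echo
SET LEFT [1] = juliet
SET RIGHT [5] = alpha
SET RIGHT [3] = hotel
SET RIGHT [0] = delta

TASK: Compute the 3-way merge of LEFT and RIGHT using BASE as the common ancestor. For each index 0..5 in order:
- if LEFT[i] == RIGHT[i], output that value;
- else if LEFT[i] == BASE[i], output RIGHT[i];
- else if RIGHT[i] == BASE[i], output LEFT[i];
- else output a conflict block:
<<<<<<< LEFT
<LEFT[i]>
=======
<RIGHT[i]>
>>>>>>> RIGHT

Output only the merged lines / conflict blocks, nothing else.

Answer: delta
<<<<<<< LEFT
juliet
=======
echo
>>>>>>> RIGHT
echo
hotel
echo
<<<<<<< LEFT
delta
=======
alpha
>>>>>>> RIGHT

Derivation:
Final LEFT:  [foxtrot, juliet, echo, bravo, echo, delta]
Final RIGHT: [delta, echo, golf, hotel, echo, alpha]
i=0: L=foxtrot=BASE, R=delta -> take RIGHT -> delta
i=1: BASE=alpha L=juliet R=echo all differ -> CONFLICT
i=2: L=echo, R=golf=BASE -> take LEFT -> echo
i=3: L=bravo=BASE, R=hotel -> take RIGHT -> hotel
i=4: L=echo R=echo -> agree -> echo
i=5: BASE=bravo L=delta R=alpha all differ -> CONFLICT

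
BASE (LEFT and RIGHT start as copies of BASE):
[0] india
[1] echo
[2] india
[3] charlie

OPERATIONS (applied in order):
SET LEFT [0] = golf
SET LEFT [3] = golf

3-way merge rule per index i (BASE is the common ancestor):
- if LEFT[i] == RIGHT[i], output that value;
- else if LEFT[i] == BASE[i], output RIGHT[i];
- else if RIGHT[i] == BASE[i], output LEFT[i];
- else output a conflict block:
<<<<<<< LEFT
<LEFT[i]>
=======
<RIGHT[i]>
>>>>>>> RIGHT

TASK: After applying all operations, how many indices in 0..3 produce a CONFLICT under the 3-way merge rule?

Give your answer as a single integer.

Answer: 0

Derivation:
Final LEFT:  [golf, echo, india, golf]
Final RIGHT: [india, echo, india, charlie]
i=0: L=golf, R=india=BASE -> take LEFT -> golf
i=1: L=echo R=echo -> agree -> echo
i=2: L=india R=india -> agree -> india
i=3: L=golf, R=charlie=BASE -> take LEFT -> golf
Conflict count: 0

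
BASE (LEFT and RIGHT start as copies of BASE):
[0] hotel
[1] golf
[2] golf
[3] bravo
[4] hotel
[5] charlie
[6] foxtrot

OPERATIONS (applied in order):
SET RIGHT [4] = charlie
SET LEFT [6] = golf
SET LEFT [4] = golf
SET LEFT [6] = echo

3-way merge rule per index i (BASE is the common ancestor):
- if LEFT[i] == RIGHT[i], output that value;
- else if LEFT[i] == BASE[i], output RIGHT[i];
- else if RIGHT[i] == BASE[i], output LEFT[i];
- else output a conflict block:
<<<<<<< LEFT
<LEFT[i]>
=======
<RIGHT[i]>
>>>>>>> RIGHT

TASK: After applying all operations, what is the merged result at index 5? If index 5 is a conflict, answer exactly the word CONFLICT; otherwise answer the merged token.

Answer: charlie

Derivation:
Final LEFT:  [hotel, golf, golf, bravo, golf, charlie, echo]
Final RIGHT: [hotel, golf, golf, bravo, charlie, charlie, foxtrot]
i=0: L=hotel R=hotel -> agree -> hotel
i=1: L=golf R=golf -> agree -> golf
i=2: L=golf R=golf -> agree -> golf
i=3: L=bravo R=bravo -> agree -> bravo
i=4: BASE=hotel L=golf R=charlie all differ -> CONFLICT
i=5: L=charlie R=charlie -> agree -> charlie
i=6: L=echo, R=foxtrot=BASE -> take LEFT -> echo
Index 5 -> charlie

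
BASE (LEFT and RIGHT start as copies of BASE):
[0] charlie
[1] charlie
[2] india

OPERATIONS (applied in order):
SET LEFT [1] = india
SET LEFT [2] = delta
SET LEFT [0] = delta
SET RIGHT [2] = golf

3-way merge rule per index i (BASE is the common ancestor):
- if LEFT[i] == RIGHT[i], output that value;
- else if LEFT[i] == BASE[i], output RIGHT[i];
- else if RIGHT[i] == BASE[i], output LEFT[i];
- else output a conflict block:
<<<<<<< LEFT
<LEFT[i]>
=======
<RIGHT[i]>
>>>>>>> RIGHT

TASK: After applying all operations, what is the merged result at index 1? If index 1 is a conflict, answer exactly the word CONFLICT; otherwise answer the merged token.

Final LEFT:  [delta, india, delta]
Final RIGHT: [charlie, charlie, golf]
i=0: L=delta, R=charlie=BASE -> take LEFT -> delta
i=1: L=india, R=charlie=BASE -> take LEFT -> india
i=2: BASE=india L=delta R=golf all differ -> CONFLICT
Index 1 -> india

Answer: india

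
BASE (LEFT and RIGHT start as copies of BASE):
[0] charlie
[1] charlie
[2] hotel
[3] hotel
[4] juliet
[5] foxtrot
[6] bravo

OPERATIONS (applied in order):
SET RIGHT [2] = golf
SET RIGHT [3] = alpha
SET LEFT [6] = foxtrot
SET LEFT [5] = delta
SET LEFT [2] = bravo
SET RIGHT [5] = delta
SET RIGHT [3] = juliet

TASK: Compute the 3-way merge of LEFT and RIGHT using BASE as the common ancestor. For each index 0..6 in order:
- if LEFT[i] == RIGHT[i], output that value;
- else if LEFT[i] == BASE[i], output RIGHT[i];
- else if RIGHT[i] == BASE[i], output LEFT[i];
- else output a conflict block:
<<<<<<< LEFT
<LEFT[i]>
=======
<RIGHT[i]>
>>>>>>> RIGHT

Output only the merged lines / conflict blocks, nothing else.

Final LEFT:  [charlie, charlie, bravo, hotel, juliet, delta, foxtrot]
Final RIGHT: [charlie, charlie, golf, juliet, juliet, delta, bravo]
i=0: L=charlie R=charlie -> agree -> charlie
i=1: L=charlie R=charlie -> agree -> charlie
i=2: BASE=hotel L=bravo R=golf all differ -> CONFLICT
i=3: L=hotel=BASE, R=juliet -> take RIGHT -> juliet
i=4: L=juliet R=juliet -> agree -> juliet
i=5: L=delta R=delta -> agree -> delta
i=6: L=foxtrot, R=bravo=BASE -> take LEFT -> foxtrot

Answer: charlie
charlie
<<<<<<< LEFT
bravo
=======
golf
>>>>>>> RIGHT
juliet
juliet
delta
foxtrot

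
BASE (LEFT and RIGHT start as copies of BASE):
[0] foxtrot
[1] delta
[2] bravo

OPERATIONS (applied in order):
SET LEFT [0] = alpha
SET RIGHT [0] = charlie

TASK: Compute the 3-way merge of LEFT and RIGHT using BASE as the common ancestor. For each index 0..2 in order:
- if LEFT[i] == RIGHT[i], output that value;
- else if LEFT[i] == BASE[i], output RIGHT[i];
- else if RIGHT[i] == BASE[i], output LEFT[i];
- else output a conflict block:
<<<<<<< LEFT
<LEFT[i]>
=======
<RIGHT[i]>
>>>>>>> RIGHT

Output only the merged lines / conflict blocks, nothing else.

Final LEFT:  [alpha, delta, bravo]
Final RIGHT: [charlie, delta, bravo]
i=0: BASE=foxtrot L=alpha R=charlie all differ -> CONFLICT
i=1: L=delta R=delta -> agree -> delta
i=2: L=bravo R=bravo -> agree -> bravo

Answer: <<<<<<< LEFT
alpha
=======
charlie
>>>>>>> RIGHT
delta
bravo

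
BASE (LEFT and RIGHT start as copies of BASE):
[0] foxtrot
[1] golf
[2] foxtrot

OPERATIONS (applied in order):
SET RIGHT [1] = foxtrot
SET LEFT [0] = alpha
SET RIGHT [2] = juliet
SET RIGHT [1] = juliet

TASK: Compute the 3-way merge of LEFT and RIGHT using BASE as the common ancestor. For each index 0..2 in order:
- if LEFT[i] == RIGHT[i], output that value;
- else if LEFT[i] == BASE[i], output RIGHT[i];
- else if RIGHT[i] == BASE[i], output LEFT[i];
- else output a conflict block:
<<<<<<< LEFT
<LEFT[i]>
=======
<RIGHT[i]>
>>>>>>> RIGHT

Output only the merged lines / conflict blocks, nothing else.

Final LEFT:  [alpha, golf, foxtrot]
Final RIGHT: [foxtrot, juliet, juliet]
i=0: L=alpha, R=foxtrot=BASE -> take LEFT -> alpha
i=1: L=golf=BASE, R=juliet -> take RIGHT -> juliet
i=2: L=foxtrot=BASE, R=juliet -> take RIGHT -> juliet

Answer: alpha
juliet
juliet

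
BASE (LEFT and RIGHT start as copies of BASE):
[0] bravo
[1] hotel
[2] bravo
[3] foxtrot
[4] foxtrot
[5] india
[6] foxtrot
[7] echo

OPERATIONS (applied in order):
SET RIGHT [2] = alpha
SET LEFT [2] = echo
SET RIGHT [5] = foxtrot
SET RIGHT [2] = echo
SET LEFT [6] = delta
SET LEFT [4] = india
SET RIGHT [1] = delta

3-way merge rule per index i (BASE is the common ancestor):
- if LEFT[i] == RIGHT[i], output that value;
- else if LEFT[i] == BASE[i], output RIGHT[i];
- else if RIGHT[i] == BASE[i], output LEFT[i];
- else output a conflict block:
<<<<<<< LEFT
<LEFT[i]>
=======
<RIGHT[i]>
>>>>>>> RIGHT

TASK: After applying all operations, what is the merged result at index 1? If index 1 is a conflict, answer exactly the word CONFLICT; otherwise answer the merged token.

Answer: delta

Derivation:
Final LEFT:  [bravo, hotel, echo, foxtrot, india, india, delta, echo]
Final RIGHT: [bravo, delta, echo, foxtrot, foxtrot, foxtrot, foxtrot, echo]
i=0: L=bravo R=bravo -> agree -> bravo
i=1: L=hotel=BASE, R=delta -> take RIGHT -> delta
i=2: L=echo R=echo -> agree -> echo
i=3: L=foxtrot R=foxtrot -> agree -> foxtrot
i=4: L=india, R=foxtrot=BASE -> take LEFT -> india
i=5: L=india=BASE, R=foxtrot -> take RIGHT -> foxtrot
i=6: L=delta, R=foxtrot=BASE -> take LEFT -> delta
i=7: L=echo R=echo -> agree -> echo
Index 1 -> delta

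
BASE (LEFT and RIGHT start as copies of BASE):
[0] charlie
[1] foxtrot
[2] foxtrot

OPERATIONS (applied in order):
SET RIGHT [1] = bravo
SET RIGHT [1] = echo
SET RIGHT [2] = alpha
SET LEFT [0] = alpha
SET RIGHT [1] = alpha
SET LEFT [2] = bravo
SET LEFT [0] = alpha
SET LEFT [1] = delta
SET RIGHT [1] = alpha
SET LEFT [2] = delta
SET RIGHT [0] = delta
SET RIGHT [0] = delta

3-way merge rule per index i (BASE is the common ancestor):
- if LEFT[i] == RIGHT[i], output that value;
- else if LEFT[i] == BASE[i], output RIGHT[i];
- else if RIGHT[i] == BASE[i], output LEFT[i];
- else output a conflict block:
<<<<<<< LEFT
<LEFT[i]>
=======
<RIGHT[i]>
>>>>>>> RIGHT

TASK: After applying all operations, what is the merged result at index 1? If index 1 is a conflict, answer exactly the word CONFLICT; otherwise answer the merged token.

Final LEFT:  [alpha, delta, delta]
Final RIGHT: [delta, alpha, alpha]
i=0: BASE=charlie L=alpha R=delta all differ -> CONFLICT
i=1: BASE=foxtrot L=delta R=alpha all differ -> CONFLICT
i=2: BASE=foxtrot L=delta R=alpha all differ -> CONFLICT
Index 1 -> CONFLICT

Answer: CONFLICT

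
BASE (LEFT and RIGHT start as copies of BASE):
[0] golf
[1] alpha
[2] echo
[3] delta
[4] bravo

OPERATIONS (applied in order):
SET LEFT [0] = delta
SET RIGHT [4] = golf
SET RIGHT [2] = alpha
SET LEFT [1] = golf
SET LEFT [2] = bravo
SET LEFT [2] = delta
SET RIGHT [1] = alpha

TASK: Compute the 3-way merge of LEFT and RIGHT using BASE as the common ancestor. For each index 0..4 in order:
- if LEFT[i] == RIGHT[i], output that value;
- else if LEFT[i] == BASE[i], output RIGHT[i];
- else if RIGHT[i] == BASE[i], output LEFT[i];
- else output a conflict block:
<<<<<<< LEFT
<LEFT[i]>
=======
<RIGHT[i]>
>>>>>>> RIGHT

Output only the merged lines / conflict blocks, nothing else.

Answer: delta
golf
<<<<<<< LEFT
delta
=======
alpha
>>>>>>> RIGHT
delta
golf

Derivation:
Final LEFT:  [delta, golf, delta, delta, bravo]
Final RIGHT: [golf, alpha, alpha, delta, golf]
i=0: L=delta, R=golf=BASE -> take LEFT -> delta
i=1: L=golf, R=alpha=BASE -> take LEFT -> golf
i=2: BASE=echo L=delta R=alpha all differ -> CONFLICT
i=3: L=delta R=delta -> agree -> delta
i=4: L=bravo=BASE, R=golf -> take RIGHT -> golf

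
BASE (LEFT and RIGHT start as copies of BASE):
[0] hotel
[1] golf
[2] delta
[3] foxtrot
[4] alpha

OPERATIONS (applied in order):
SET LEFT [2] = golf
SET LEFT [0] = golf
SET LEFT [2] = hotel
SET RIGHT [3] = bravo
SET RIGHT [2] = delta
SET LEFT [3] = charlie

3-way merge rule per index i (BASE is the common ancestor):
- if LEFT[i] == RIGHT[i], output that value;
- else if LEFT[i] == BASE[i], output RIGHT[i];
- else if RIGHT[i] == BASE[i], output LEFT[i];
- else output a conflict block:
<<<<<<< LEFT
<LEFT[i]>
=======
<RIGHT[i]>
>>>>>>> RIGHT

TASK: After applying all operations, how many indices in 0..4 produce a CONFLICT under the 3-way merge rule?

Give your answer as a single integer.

Answer: 1

Derivation:
Final LEFT:  [golf, golf, hotel, charlie, alpha]
Final RIGHT: [hotel, golf, delta, bravo, alpha]
i=0: L=golf, R=hotel=BASE -> take LEFT -> golf
i=1: L=golf R=golf -> agree -> golf
i=2: L=hotel, R=delta=BASE -> take LEFT -> hotel
i=3: BASE=foxtrot L=charlie R=bravo all differ -> CONFLICT
i=4: L=alpha R=alpha -> agree -> alpha
Conflict count: 1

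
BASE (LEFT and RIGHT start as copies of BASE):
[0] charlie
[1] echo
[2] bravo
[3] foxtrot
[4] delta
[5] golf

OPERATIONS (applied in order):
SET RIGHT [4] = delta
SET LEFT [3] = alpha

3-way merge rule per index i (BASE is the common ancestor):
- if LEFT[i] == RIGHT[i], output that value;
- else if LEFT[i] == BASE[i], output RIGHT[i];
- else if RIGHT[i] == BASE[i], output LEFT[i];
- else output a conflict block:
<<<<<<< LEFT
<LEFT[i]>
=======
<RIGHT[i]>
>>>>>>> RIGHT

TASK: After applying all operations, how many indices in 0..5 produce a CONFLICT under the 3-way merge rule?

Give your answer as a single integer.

Final LEFT:  [charlie, echo, bravo, alpha, delta, golf]
Final RIGHT: [charlie, echo, bravo, foxtrot, delta, golf]
i=0: L=charlie R=charlie -> agree -> charlie
i=1: L=echo R=echo -> agree -> echo
i=2: L=bravo R=bravo -> agree -> bravo
i=3: L=alpha, R=foxtrot=BASE -> take LEFT -> alpha
i=4: L=delta R=delta -> agree -> delta
i=5: L=golf R=golf -> agree -> golf
Conflict count: 0

Answer: 0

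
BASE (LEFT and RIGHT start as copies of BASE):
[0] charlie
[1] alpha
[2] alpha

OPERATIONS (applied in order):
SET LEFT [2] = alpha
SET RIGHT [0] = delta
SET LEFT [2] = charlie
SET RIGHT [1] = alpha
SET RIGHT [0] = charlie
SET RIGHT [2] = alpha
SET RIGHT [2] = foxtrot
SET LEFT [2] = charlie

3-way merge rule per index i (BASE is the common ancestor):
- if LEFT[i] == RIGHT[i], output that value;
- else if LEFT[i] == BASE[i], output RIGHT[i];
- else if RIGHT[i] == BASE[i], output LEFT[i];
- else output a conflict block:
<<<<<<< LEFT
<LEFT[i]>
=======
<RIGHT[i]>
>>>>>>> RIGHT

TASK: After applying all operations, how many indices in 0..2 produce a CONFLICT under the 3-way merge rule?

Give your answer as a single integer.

Final LEFT:  [charlie, alpha, charlie]
Final RIGHT: [charlie, alpha, foxtrot]
i=0: L=charlie R=charlie -> agree -> charlie
i=1: L=alpha R=alpha -> agree -> alpha
i=2: BASE=alpha L=charlie R=foxtrot all differ -> CONFLICT
Conflict count: 1

Answer: 1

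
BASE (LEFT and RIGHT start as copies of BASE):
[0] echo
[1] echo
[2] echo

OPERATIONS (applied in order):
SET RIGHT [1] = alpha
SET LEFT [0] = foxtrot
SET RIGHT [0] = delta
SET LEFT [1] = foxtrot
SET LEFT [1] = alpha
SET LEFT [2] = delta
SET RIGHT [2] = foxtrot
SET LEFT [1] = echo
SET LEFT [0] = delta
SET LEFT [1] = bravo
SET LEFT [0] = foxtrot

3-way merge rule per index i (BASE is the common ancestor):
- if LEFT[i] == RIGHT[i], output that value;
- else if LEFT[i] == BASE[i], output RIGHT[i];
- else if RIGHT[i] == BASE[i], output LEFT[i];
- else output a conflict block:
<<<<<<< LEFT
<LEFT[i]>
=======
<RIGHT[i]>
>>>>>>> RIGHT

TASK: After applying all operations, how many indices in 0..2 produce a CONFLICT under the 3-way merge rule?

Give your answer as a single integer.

Answer: 3

Derivation:
Final LEFT:  [foxtrot, bravo, delta]
Final RIGHT: [delta, alpha, foxtrot]
i=0: BASE=echo L=foxtrot R=delta all differ -> CONFLICT
i=1: BASE=echo L=bravo R=alpha all differ -> CONFLICT
i=2: BASE=echo L=delta R=foxtrot all differ -> CONFLICT
Conflict count: 3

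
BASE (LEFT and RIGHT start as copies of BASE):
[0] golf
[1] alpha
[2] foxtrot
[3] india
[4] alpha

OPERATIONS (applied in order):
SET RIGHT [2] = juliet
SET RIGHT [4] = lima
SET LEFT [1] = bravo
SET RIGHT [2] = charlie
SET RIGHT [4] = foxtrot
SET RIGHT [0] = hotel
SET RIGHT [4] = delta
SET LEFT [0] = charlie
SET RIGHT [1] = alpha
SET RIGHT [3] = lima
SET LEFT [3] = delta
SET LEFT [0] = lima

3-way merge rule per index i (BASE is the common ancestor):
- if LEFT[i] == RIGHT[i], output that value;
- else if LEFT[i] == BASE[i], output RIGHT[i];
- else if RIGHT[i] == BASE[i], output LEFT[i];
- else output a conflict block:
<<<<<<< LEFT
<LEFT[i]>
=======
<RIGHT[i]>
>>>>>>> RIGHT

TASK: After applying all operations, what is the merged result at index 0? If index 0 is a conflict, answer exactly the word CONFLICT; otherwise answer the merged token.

Answer: CONFLICT

Derivation:
Final LEFT:  [lima, bravo, foxtrot, delta, alpha]
Final RIGHT: [hotel, alpha, charlie, lima, delta]
i=0: BASE=golf L=lima R=hotel all differ -> CONFLICT
i=1: L=bravo, R=alpha=BASE -> take LEFT -> bravo
i=2: L=foxtrot=BASE, R=charlie -> take RIGHT -> charlie
i=3: BASE=india L=delta R=lima all differ -> CONFLICT
i=4: L=alpha=BASE, R=delta -> take RIGHT -> delta
Index 0 -> CONFLICT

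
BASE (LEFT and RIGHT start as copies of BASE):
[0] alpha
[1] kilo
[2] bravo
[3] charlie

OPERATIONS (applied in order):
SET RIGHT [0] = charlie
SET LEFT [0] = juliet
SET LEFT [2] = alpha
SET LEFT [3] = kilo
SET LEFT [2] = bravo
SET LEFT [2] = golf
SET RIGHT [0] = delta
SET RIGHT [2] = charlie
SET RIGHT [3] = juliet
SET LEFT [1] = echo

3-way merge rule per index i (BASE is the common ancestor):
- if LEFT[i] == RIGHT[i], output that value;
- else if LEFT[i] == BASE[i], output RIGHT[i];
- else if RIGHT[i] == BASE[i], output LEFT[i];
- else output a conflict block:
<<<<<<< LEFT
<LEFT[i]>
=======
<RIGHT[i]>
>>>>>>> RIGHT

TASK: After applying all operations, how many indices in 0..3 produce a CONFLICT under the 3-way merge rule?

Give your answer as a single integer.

Answer: 3

Derivation:
Final LEFT:  [juliet, echo, golf, kilo]
Final RIGHT: [delta, kilo, charlie, juliet]
i=0: BASE=alpha L=juliet R=delta all differ -> CONFLICT
i=1: L=echo, R=kilo=BASE -> take LEFT -> echo
i=2: BASE=bravo L=golf R=charlie all differ -> CONFLICT
i=3: BASE=charlie L=kilo R=juliet all differ -> CONFLICT
Conflict count: 3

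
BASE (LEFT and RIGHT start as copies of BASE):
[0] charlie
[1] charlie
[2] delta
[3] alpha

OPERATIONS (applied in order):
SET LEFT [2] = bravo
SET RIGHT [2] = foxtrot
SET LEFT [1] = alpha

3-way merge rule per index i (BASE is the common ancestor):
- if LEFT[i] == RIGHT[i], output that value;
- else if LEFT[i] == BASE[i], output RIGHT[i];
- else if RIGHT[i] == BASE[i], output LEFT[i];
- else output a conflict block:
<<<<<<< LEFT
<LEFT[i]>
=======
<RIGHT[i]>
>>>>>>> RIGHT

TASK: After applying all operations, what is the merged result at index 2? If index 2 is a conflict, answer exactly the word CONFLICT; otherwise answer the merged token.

Final LEFT:  [charlie, alpha, bravo, alpha]
Final RIGHT: [charlie, charlie, foxtrot, alpha]
i=0: L=charlie R=charlie -> agree -> charlie
i=1: L=alpha, R=charlie=BASE -> take LEFT -> alpha
i=2: BASE=delta L=bravo R=foxtrot all differ -> CONFLICT
i=3: L=alpha R=alpha -> agree -> alpha
Index 2 -> CONFLICT

Answer: CONFLICT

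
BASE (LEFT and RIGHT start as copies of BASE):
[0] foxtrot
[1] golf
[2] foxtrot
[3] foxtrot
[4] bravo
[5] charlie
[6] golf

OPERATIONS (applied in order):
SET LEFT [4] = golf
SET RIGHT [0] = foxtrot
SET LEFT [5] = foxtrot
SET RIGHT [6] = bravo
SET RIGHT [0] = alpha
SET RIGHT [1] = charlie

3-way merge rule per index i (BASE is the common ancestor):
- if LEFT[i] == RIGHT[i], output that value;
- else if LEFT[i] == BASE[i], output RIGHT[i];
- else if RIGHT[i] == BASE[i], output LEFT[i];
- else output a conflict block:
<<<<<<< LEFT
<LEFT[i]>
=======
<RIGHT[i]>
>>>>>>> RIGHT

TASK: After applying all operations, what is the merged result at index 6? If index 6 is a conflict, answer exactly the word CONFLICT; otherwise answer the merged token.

Final LEFT:  [foxtrot, golf, foxtrot, foxtrot, golf, foxtrot, golf]
Final RIGHT: [alpha, charlie, foxtrot, foxtrot, bravo, charlie, bravo]
i=0: L=foxtrot=BASE, R=alpha -> take RIGHT -> alpha
i=1: L=golf=BASE, R=charlie -> take RIGHT -> charlie
i=2: L=foxtrot R=foxtrot -> agree -> foxtrot
i=3: L=foxtrot R=foxtrot -> agree -> foxtrot
i=4: L=golf, R=bravo=BASE -> take LEFT -> golf
i=5: L=foxtrot, R=charlie=BASE -> take LEFT -> foxtrot
i=6: L=golf=BASE, R=bravo -> take RIGHT -> bravo
Index 6 -> bravo

Answer: bravo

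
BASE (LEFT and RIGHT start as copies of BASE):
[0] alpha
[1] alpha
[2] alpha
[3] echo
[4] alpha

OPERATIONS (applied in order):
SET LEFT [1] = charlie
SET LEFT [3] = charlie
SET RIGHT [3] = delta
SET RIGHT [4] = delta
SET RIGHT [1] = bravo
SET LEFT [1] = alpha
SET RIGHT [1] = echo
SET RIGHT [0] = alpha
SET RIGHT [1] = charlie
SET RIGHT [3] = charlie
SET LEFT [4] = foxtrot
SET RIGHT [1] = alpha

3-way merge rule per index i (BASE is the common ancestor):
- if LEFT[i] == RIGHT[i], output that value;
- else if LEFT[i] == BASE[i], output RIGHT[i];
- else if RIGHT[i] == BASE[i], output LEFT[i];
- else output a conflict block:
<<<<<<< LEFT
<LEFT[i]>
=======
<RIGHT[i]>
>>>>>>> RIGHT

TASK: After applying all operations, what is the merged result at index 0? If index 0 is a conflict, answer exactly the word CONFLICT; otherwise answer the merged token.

Answer: alpha

Derivation:
Final LEFT:  [alpha, alpha, alpha, charlie, foxtrot]
Final RIGHT: [alpha, alpha, alpha, charlie, delta]
i=0: L=alpha R=alpha -> agree -> alpha
i=1: L=alpha R=alpha -> agree -> alpha
i=2: L=alpha R=alpha -> agree -> alpha
i=3: L=charlie R=charlie -> agree -> charlie
i=4: BASE=alpha L=foxtrot R=delta all differ -> CONFLICT
Index 0 -> alpha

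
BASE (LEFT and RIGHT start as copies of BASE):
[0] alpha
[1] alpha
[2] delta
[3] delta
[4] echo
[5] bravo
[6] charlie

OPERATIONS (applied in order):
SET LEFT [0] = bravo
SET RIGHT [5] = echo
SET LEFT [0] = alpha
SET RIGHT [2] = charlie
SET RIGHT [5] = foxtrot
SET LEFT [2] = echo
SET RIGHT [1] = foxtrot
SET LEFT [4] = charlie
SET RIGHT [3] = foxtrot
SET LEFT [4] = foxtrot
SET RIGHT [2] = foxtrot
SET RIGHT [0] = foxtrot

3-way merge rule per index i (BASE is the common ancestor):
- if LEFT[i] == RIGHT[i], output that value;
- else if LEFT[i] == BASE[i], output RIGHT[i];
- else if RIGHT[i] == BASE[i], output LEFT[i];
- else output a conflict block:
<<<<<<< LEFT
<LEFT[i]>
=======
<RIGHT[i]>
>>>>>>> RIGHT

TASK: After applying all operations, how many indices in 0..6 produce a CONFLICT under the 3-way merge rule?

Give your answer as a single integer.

Final LEFT:  [alpha, alpha, echo, delta, foxtrot, bravo, charlie]
Final RIGHT: [foxtrot, foxtrot, foxtrot, foxtrot, echo, foxtrot, charlie]
i=0: L=alpha=BASE, R=foxtrot -> take RIGHT -> foxtrot
i=1: L=alpha=BASE, R=foxtrot -> take RIGHT -> foxtrot
i=2: BASE=delta L=echo R=foxtrot all differ -> CONFLICT
i=3: L=delta=BASE, R=foxtrot -> take RIGHT -> foxtrot
i=4: L=foxtrot, R=echo=BASE -> take LEFT -> foxtrot
i=5: L=bravo=BASE, R=foxtrot -> take RIGHT -> foxtrot
i=6: L=charlie R=charlie -> agree -> charlie
Conflict count: 1

Answer: 1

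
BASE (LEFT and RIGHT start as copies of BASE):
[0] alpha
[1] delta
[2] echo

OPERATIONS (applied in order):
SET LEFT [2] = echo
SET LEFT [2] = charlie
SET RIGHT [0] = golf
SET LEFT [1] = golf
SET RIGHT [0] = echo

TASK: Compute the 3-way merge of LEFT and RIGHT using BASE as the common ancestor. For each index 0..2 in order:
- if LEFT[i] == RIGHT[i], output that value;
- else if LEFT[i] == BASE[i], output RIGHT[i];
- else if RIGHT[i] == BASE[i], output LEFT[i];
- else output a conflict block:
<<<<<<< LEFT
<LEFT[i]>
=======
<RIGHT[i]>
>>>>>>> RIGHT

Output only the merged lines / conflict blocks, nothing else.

Answer: echo
golf
charlie

Derivation:
Final LEFT:  [alpha, golf, charlie]
Final RIGHT: [echo, delta, echo]
i=0: L=alpha=BASE, R=echo -> take RIGHT -> echo
i=1: L=golf, R=delta=BASE -> take LEFT -> golf
i=2: L=charlie, R=echo=BASE -> take LEFT -> charlie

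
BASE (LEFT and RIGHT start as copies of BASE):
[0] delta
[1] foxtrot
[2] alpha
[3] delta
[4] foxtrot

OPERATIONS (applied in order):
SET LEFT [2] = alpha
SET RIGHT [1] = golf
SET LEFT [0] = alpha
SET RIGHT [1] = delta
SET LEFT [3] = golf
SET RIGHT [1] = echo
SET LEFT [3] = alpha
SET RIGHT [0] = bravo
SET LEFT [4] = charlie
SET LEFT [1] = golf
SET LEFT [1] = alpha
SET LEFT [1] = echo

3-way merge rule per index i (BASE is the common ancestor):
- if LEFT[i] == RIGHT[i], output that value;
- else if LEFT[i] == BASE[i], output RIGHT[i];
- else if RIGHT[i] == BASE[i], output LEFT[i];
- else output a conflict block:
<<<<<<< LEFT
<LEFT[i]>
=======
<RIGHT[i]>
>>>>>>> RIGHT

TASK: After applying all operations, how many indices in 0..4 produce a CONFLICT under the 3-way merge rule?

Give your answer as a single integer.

Final LEFT:  [alpha, echo, alpha, alpha, charlie]
Final RIGHT: [bravo, echo, alpha, delta, foxtrot]
i=0: BASE=delta L=alpha R=bravo all differ -> CONFLICT
i=1: L=echo R=echo -> agree -> echo
i=2: L=alpha R=alpha -> agree -> alpha
i=3: L=alpha, R=delta=BASE -> take LEFT -> alpha
i=4: L=charlie, R=foxtrot=BASE -> take LEFT -> charlie
Conflict count: 1

Answer: 1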